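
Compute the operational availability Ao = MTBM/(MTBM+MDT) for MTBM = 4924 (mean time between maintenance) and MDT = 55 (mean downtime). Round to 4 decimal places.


MTBM = 4924
MDT = 55
MTBM + MDT = 4979
Ao = 4924 / 4979
Ao = 0.989

0.989


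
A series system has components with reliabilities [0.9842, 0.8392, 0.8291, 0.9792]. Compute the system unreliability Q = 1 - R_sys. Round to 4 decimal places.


Components: [0.9842, 0.8392, 0.8291, 0.9792]
After component 1: product = 0.9842
After component 2: product = 0.8259
After component 3: product = 0.6848
After component 4: product = 0.6705
R_sys = 0.6705
Q = 1 - 0.6705 = 0.3295

0.3295


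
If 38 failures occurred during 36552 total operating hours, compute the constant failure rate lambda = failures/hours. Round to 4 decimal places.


failures = 38
total_hours = 36552
lambda = 38 / 36552
lambda = 0.001

0.001


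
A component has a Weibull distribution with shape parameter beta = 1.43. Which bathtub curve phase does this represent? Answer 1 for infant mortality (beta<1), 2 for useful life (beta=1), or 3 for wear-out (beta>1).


beta = 1.43
Compare beta to 1:
beta < 1 => infant mortality (phase 1)
beta = 1 => useful life (phase 2)
beta > 1 => wear-out (phase 3)
Since beta = 1.43, this is wear-out (increasing failure rate)
Phase = 3

3


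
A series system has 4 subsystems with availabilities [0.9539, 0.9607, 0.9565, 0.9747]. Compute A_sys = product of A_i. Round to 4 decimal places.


Subsystems: [0.9539, 0.9607, 0.9565, 0.9747]
After subsystem 1 (A=0.9539): product = 0.9539
After subsystem 2 (A=0.9607): product = 0.9164
After subsystem 3 (A=0.9565): product = 0.8765
After subsystem 4 (A=0.9747): product = 0.8544
A_sys = 0.8544

0.8544


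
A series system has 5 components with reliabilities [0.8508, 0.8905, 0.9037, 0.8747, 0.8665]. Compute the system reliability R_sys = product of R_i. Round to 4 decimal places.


Components: [0.8508, 0.8905, 0.9037, 0.8747, 0.8665]
After component 1 (R=0.8508): product = 0.8508
After component 2 (R=0.8905): product = 0.7576
After component 3 (R=0.9037): product = 0.6847
After component 4 (R=0.8747): product = 0.5989
After component 5 (R=0.8665): product = 0.5189
R_sys = 0.5189

0.5189


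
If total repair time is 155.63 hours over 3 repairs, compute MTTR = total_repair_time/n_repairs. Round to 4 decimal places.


total_repair_time = 155.63
n_repairs = 3
MTTR = 155.63 / 3
MTTR = 51.8767

51.8767


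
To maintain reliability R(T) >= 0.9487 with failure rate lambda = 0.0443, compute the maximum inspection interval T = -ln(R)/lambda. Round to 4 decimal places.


R_target = 0.9487
lambda = 0.0443
-ln(0.9487) = 0.0527
T = 0.0527 / 0.0443
T = 1.1888

1.1888


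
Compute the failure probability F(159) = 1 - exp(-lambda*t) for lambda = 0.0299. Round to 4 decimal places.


lambda = 0.0299, t = 159
lambda * t = 4.7541
exp(-4.7541) = 0.0086
F(t) = 1 - 0.0086
F(t) = 0.9914

0.9914


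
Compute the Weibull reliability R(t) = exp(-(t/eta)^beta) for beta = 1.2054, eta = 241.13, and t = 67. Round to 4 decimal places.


beta = 1.2054, eta = 241.13, t = 67
t/eta = 67 / 241.13 = 0.2779
(t/eta)^beta = 0.2779^1.2054 = 0.2136
R(t) = exp(-0.2136)
R(t) = 0.8077

0.8077


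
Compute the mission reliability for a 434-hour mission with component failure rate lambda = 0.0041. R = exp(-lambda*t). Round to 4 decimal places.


lambda = 0.0041
mission_time = 434
lambda * t = 0.0041 * 434 = 1.7794
R = exp(-1.7794)
R = 0.1687

0.1687


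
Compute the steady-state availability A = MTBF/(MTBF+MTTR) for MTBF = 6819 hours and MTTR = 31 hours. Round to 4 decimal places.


MTBF = 6819
MTTR = 31
MTBF + MTTR = 6850
A = 6819 / 6850
A = 0.9955

0.9955


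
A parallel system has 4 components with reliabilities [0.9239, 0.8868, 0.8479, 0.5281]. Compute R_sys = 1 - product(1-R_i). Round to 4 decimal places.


Components: [0.9239, 0.8868, 0.8479, 0.5281]
(1 - 0.9239) = 0.0761, running product = 0.0761
(1 - 0.8868) = 0.1132, running product = 0.0086
(1 - 0.8479) = 0.1521, running product = 0.0013
(1 - 0.5281) = 0.4719, running product = 0.0006
Product of (1-R_i) = 0.0006
R_sys = 1 - 0.0006 = 0.9994

0.9994


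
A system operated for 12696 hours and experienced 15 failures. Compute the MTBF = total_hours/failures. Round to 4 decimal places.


total_hours = 12696
failures = 15
MTBF = 12696 / 15
MTBF = 846.4

846.4


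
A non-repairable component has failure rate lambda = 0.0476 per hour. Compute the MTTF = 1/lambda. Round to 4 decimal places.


lambda = 0.0476
MTTF = 1 / 0.0476
MTTF = 21.0084

21.0084


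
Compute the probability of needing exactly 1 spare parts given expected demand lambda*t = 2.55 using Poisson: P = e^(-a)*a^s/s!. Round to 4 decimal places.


a = 2.55, s = 1
e^(-a) = e^(-2.55) = 0.0781
a^s = 2.55^1 = 2.55
s! = 1
P = 0.0781 * 2.55 / 1
P = 0.1991

0.1991


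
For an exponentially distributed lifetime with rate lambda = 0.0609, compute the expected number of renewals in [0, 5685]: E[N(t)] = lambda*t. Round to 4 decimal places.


lambda = 0.0609
t = 5685
E[N(t)] = lambda * t
E[N(t)] = 0.0609 * 5685
E[N(t)] = 346.2165

346.2165


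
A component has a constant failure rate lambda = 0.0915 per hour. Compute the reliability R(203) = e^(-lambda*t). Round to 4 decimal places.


lambda = 0.0915
t = 203
lambda * t = 18.5745
R(t) = e^(-18.5745)
R(t) = 0.0

0.0


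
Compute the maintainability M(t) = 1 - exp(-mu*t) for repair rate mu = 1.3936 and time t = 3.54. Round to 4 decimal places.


mu = 1.3936, t = 3.54
mu * t = 1.3936 * 3.54 = 4.9333
exp(-4.9333) = 0.0072
M(t) = 1 - 0.0072
M(t) = 0.9928

0.9928


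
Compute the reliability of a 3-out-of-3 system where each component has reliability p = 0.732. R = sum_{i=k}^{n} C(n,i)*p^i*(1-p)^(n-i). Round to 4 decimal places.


k = 3, n = 3, p = 0.732
i=3: C(3,3)=1 * 0.732^3 * 0.268^0 = 0.3922
R = sum of terms = 0.3922

0.3922


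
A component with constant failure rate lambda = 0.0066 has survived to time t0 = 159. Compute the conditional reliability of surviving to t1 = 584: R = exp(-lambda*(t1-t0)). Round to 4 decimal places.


lambda = 0.0066
t0 = 159, t1 = 584
t1 - t0 = 425
lambda * (t1-t0) = 0.0066 * 425 = 2.805
R = exp(-2.805)
R = 0.0605

0.0605


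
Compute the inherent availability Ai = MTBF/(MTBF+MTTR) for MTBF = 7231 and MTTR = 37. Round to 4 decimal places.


MTBF = 7231
MTTR = 37
MTBF + MTTR = 7268
Ai = 7231 / 7268
Ai = 0.9949

0.9949


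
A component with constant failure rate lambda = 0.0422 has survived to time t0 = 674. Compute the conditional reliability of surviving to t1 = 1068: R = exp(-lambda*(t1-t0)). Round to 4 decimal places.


lambda = 0.0422
t0 = 674, t1 = 1068
t1 - t0 = 394
lambda * (t1-t0) = 0.0422 * 394 = 16.6268
R = exp(-16.6268)
R = 0.0

0.0


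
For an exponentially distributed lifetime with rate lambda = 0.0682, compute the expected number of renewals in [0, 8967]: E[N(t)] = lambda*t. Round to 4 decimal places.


lambda = 0.0682
t = 8967
E[N(t)] = lambda * t
E[N(t)] = 0.0682 * 8967
E[N(t)] = 611.5494

611.5494


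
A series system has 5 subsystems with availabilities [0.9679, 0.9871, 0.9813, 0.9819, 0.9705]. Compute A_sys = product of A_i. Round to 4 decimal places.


Subsystems: [0.9679, 0.9871, 0.9813, 0.9819, 0.9705]
After subsystem 1 (A=0.9679): product = 0.9679
After subsystem 2 (A=0.9871): product = 0.9554
After subsystem 3 (A=0.9813): product = 0.9375
After subsystem 4 (A=0.9819): product = 0.9206
After subsystem 5 (A=0.9705): product = 0.8934
A_sys = 0.8934

0.8934


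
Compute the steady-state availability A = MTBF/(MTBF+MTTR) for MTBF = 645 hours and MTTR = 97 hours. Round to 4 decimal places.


MTBF = 645
MTTR = 97
MTBF + MTTR = 742
A = 645 / 742
A = 0.8693

0.8693


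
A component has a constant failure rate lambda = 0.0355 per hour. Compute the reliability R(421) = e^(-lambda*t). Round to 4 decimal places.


lambda = 0.0355
t = 421
lambda * t = 14.9455
R(t) = e^(-14.9455)
R(t) = 0.0

0.0


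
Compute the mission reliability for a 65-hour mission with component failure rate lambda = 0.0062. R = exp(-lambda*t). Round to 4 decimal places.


lambda = 0.0062
mission_time = 65
lambda * t = 0.0062 * 65 = 0.403
R = exp(-0.403)
R = 0.6683

0.6683


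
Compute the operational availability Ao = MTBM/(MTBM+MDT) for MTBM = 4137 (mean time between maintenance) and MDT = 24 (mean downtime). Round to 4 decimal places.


MTBM = 4137
MDT = 24
MTBM + MDT = 4161
Ao = 4137 / 4161
Ao = 0.9942

0.9942


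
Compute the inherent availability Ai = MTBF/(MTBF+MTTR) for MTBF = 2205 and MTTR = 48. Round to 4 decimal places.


MTBF = 2205
MTTR = 48
MTBF + MTTR = 2253
Ai = 2205 / 2253
Ai = 0.9787

0.9787


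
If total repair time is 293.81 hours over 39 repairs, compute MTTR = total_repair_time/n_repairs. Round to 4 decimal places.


total_repair_time = 293.81
n_repairs = 39
MTTR = 293.81 / 39
MTTR = 7.5336

7.5336


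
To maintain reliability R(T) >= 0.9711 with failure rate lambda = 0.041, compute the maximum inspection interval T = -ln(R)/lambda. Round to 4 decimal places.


R_target = 0.9711
lambda = 0.041
-ln(0.9711) = 0.0293
T = 0.0293 / 0.041
T = 0.7153

0.7153


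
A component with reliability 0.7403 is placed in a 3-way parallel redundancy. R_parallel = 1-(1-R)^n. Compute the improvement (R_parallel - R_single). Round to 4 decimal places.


R_single = 0.7403, n = 3
1 - R_single = 0.2597
(1 - R_single)^n = 0.2597^3 = 0.0175
R_parallel = 1 - 0.0175 = 0.9825
Improvement = 0.9825 - 0.7403
Improvement = 0.2422

0.2422


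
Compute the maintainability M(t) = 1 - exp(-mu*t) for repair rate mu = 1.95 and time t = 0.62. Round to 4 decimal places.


mu = 1.95, t = 0.62
mu * t = 1.95 * 0.62 = 1.209
exp(-1.209) = 0.2985
M(t) = 1 - 0.2985
M(t) = 0.7015

0.7015


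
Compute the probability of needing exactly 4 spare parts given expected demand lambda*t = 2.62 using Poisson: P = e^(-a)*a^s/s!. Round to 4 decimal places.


a = 2.62, s = 4
e^(-a) = e^(-2.62) = 0.0728
a^s = 2.62^4 = 47.12
s! = 24
P = 0.0728 * 47.12 / 24
P = 0.1429

0.1429


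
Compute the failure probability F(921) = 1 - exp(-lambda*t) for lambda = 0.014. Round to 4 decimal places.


lambda = 0.014, t = 921
lambda * t = 12.894
exp(-12.894) = 0.0
F(t) = 1 - 0.0
F(t) = 1.0

1.0


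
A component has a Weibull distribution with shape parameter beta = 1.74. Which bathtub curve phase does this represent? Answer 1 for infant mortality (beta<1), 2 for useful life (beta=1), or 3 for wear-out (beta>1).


beta = 1.74
Compare beta to 1:
beta < 1 => infant mortality (phase 1)
beta = 1 => useful life (phase 2)
beta > 1 => wear-out (phase 3)
Since beta = 1.74, this is wear-out (increasing failure rate)
Phase = 3

3


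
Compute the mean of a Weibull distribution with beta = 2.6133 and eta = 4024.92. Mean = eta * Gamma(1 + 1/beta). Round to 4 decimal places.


beta = 2.6133, eta = 4024.92
1/beta = 0.3827
1 + 1/beta = 1.3827
Gamma(1.3827) = 0.8883
Mean = 4024.92 * 0.8883
Mean = 3575.5239

3575.5239


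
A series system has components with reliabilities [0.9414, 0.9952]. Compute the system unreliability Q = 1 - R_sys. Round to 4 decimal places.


Components: [0.9414, 0.9952]
After component 1: product = 0.9414
After component 2: product = 0.9369
R_sys = 0.9369
Q = 1 - 0.9369 = 0.0631

0.0631


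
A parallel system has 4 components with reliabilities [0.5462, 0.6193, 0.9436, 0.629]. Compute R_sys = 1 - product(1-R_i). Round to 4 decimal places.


Components: [0.5462, 0.6193, 0.9436, 0.629]
(1 - 0.5462) = 0.4538, running product = 0.4538
(1 - 0.6193) = 0.3807, running product = 0.1728
(1 - 0.9436) = 0.0564, running product = 0.0097
(1 - 0.629) = 0.371, running product = 0.0036
Product of (1-R_i) = 0.0036
R_sys = 1 - 0.0036 = 0.9964

0.9964


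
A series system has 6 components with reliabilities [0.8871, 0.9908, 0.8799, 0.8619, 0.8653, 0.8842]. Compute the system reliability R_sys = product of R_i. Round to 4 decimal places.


Components: [0.8871, 0.9908, 0.8799, 0.8619, 0.8653, 0.8842]
After component 1 (R=0.8871): product = 0.8871
After component 2 (R=0.9908): product = 0.8789
After component 3 (R=0.8799): product = 0.7734
After component 4 (R=0.8619): product = 0.6666
After component 5 (R=0.8653): product = 0.5768
After component 6 (R=0.8842): product = 0.51
R_sys = 0.51

0.51


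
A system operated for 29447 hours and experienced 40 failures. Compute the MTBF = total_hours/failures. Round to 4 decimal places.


total_hours = 29447
failures = 40
MTBF = 29447 / 40
MTBF = 736.175

736.175


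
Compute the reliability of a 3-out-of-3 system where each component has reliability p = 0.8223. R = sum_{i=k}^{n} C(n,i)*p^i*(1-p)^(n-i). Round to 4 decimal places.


k = 3, n = 3, p = 0.8223
i=3: C(3,3)=1 * 0.8223^3 * 0.1777^0 = 0.556
R = sum of terms = 0.556

0.556


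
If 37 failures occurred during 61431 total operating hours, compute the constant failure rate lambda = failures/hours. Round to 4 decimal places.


failures = 37
total_hours = 61431
lambda = 37 / 61431
lambda = 0.0006

0.0006


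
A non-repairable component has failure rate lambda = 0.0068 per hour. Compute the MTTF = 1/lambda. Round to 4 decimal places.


lambda = 0.0068
MTTF = 1 / 0.0068
MTTF = 147.0588

147.0588


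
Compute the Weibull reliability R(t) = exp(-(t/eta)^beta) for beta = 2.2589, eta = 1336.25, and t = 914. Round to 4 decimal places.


beta = 2.2589, eta = 1336.25, t = 914
t/eta = 914 / 1336.25 = 0.684
(t/eta)^beta = 0.684^2.2589 = 0.424
R(t) = exp(-0.424)
R(t) = 0.6544

0.6544


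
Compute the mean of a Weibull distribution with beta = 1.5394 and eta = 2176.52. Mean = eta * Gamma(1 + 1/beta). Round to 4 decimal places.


beta = 1.5394, eta = 2176.52
1/beta = 0.6496
1 + 1/beta = 1.6496
Gamma(1.6496) = 0.9001
Mean = 2176.52 * 0.9001
Mean = 1958.9919

1958.9919


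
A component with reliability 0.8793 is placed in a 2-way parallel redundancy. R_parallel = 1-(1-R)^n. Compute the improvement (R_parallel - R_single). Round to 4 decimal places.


R_single = 0.8793, n = 2
1 - R_single = 0.1207
(1 - R_single)^n = 0.1207^2 = 0.0146
R_parallel = 1 - 0.0146 = 0.9854
Improvement = 0.9854 - 0.8793
Improvement = 0.1061

0.1061


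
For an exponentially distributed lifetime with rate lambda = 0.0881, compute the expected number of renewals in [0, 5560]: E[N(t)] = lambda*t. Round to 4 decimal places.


lambda = 0.0881
t = 5560
E[N(t)] = lambda * t
E[N(t)] = 0.0881 * 5560
E[N(t)] = 489.836

489.836


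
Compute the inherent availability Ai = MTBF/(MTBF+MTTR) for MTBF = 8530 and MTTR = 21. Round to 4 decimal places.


MTBF = 8530
MTTR = 21
MTBF + MTTR = 8551
Ai = 8530 / 8551
Ai = 0.9975

0.9975


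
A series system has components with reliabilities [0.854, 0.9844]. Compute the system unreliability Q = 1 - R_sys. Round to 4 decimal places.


Components: [0.854, 0.9844]
After component 1: product = 0.854
After component 2: product = 0.8407
R_sys = 0.8407
Q = 1 - 0.8407 = 0.1593

0.1593


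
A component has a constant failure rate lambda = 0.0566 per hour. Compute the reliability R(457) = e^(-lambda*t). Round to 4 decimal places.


lambda = 0.0566
t = 457
lambda * t = 25.8662
R(t) = e^(-25.8662)
R(t) = 0.0

0.0


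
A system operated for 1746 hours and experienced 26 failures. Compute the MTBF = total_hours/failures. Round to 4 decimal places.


total_hours = 1746
failures = 26
MTBF = 1746 / 26
MTBF = 67.1538

67.1538


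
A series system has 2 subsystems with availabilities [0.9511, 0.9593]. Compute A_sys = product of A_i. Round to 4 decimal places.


Subsystems: [0.9511, 0.9593]
After subsystem 1 (A=0.9511): product = 0.9511
After subsystem 2 (A=0.9593): product = 0.9124
A_sys = 0.9124

0.9124


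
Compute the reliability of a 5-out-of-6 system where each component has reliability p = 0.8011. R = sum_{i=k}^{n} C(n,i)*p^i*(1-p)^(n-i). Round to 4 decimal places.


k = 5, n = 6, p = 0.8011
i=5: C(6,5)=6 * 0.8011^5 * 0.1989^1 = 0.3937
i=6: C(6,6)=1 * 0.8011^6 * 0.1989^0 = 0.2643
R = sum of terms = 0.6581

0.6581


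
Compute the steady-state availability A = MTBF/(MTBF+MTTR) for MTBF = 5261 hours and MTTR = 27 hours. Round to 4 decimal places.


MTBF = 5261
MTTR = 27
MTBF + MTTR = 5288
A = 5261 / 5288
A = 0.9949

0.9949


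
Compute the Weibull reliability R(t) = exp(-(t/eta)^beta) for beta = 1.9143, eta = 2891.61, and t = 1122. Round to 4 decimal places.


beta = 1.9143, eta = 2891.61, t = 1122
t/eta = 1122 / 2891.61 = 0.388
(t/eta)^beta = 0.388^1.9143 = 0.1633
R(t) = exp(-0.1633)
R(t) = 0.8494

0.8494


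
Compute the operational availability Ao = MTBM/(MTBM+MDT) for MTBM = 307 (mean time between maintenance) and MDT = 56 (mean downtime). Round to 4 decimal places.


MTBM = 307
MDT = 56
MTBM + MDT = 363
Ao = 307 / 363
Ao = 0.8457

0.8457


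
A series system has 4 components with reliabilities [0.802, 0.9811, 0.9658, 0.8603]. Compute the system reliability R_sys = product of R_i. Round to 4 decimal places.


Components: [0.802, 0.9811, 0.9658, 0.8603]
After component 1 (R=0.802): product = 0.802
After component 2 (R=0.9811): product = 0.7868
After component 3 (R=0.9658): product = 0.7599
After component 4 (R=0.8603): product = 0.6538
R_sys = 0.6538

0.6538


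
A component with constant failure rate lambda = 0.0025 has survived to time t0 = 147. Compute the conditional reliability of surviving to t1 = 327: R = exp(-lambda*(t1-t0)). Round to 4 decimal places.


lambda = 0.0025
t0 = 147, t1 = 327
t1 - t0 = 180
lambda * (t1-t0) = 0.0025 * 180 = 0.45
R = exp(-0.45)
R = 0.6376

0.6376


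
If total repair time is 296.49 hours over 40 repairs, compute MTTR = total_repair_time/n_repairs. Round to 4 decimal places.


total_repair_time = 296.49
n_repairs = 40
MTTR = 296.49 / 40
MTTR = 7.4123

7.4123


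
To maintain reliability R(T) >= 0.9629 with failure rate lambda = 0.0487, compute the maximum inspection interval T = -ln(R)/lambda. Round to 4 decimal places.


R_target = 0.9629
lambda = 0.0487
-ln(0.9629) = 0.0378
T = 0.0378 / 0.0487
T = 0.7763

0.7763


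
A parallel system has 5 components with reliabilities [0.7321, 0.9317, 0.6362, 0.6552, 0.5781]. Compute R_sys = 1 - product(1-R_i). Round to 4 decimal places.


Components: [0.7321, 0.9317, 0.6362, 0.6552, 0.5781]
(1 - 0.7321) = 0.2679, running product = 0.2679
(1 - 0.9317) = 0.0683, running product = 0.0183
(1 - 0.6362) = 0.3638, running product = 0.0067
(1 - 0.6552) = 0.3448, running product = 0.0023
(1 - 0.5781) = 0.4219, running product = 0.001
Product of (1-R_i) = 0.001
R_sys = 1 - 0.001 = 0.999

0.999


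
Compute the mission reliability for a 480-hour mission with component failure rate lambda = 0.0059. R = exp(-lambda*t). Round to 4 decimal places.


lambda = 0.0059
mission_time = 480
lambda * t = 0.0059 * 480 = 2.832
R = exp(-2.832)
R = 0.0589

0.0589


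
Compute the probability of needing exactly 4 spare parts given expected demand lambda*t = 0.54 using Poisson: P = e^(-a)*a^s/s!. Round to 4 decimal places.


a = 0.54, s = 4
e^(-a) = e^(-0.54) = 0.5827
a^s = 0.54^4 = 0.085
s! = 24
P = 0.5827 * 0.085 / 24
P = 0.0021

0.0021


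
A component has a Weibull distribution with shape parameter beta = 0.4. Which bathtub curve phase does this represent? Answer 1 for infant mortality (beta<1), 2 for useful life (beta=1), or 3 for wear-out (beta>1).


beta = 0.4
Compare beta to 1:
beta < 1 => infant mortality (phase 1)
beta = 1 => useful life (phase 2)
beta > 1 => wear-out (phase 3)
Since beta = 0.4, this is infant mortality (decreasing failure rate)
Phase = 1

1


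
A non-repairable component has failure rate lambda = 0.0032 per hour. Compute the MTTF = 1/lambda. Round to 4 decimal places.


lambda = 0.0032
MTTF = 1 / 0.0032
MTTF = 312.5

312.5


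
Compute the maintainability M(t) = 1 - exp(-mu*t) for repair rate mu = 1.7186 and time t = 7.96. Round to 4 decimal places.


mu = 1.7186, t = 7.96
mu * t = 1.7186 * 7.96 = 13.6801
exp(-13.6801) = 0.0
M(t) = 1 - 0.0
M(t) = 1.0

1.0


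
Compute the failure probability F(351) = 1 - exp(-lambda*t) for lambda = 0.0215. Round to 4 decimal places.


lambda = 0.0215, t = 351
lambda * t = 7.5465
exp(-7.5465) = 0.0005
F(t) = 1 - 0.0005
F(t) = 0.9995

0.9995


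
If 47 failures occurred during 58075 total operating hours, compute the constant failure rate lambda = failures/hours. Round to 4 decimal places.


failures = 47
total_hours = 58075
lambda = 47 / 58075
lambda = 0.0008

0.0008


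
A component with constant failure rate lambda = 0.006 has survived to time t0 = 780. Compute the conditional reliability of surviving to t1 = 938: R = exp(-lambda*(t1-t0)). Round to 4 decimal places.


lambda = 0.006
t0 = 780, t1 = 938
t1 - t0 = 158
lambda * (t1-t0) = 0.006 * 158 = 0.948
R = exp(-0.948)
R = 0.3875

0.3875


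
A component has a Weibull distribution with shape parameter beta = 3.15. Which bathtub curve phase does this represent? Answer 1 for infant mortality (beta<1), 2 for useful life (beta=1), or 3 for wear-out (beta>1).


beta = 3.15
Compare beta to 1:
beta < 1 => infant mortality (phase 1)
beta = 1 => useful life (phase 2)
beta > 1 => wear-out (phase 3)
Since beta = 3.15, this is wear-out (increasing failure rate)
Phase = 3

3


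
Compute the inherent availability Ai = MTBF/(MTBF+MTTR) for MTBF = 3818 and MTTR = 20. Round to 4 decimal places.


MTBF = 3818
MTTR = 20
MTBF + MTTR = 3838
Ai = 3818 / 3838
Ai = 0.9948

0.9948


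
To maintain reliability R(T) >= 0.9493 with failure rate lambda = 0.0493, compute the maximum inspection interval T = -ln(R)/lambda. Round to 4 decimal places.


R_target = 0.9493
lambda = 0.0493
-ln(0.9493) = 0.052
T = 0.052 / 0.0493
T = 1.0554

1.0554


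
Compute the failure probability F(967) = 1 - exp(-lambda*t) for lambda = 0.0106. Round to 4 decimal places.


lambda = 0.0106, t = 967
lambda * t = 10.2502
exp(-10.2502) = 0.0
F(t) = 1 - 0.0
F(t) = 1.0

1.0


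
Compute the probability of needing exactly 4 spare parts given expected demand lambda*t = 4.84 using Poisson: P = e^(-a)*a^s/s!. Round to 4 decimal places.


a = 4.84, s = 4
e^(-a) = e^(-4.84) = 0.0079
a^s = 4.84^4 = 548.7587
s! = 24
P = 0.0079 * 548.7587 / 24
P = 0.1808

0.1808


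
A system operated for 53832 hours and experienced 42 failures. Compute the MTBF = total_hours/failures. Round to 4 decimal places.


total_hours = 53832
failures = 42
MTBF = 53832 / 42
MTBF = 1281.7143

1281.7143


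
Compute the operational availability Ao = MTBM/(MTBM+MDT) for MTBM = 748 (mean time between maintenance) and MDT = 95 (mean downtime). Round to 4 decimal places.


MTBM = 748
MDT = 95
MTBM + MDT = 843
Ao = 748 / 843
Ao = 0.8873

0.8873


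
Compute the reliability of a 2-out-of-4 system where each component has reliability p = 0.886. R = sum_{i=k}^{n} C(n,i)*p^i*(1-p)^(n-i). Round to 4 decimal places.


k = 2, n = 4, p = 0.886
i=2: C(4,2)=6 * 0.886^2 * 0.114^2 = 0.0612
i=3: C(4,3)=4 * 0.886^3 * 0.114^1 = 0.3172
i=4: C(4,4)=1 * 0.886^4 * 0.114^0 = 0.6162
R = sum of terms = 0.9946

0.9946


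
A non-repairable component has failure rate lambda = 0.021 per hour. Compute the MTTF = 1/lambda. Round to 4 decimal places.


lambda = 0.021
MTTF = 1 / 0.021
MTTF = 47.619

47.619


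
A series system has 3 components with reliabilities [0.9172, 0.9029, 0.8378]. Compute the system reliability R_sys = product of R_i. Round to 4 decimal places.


Components: [0.9172, 0.9029, 0.8378]
After component 1 (R=0.9172): product = 0.9172
After component 2 (R=0.9029): product = 0.8281
After component 3 (R=0.8378): product = 0.6938
R_sys = 0.6938

0.6938


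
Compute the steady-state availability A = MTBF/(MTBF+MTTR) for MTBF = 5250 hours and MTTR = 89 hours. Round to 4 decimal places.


MTBF = 5250
MTTR = 89
MTBF + MTTR = 5339
A = 5250 / 5339
A = 0.9833

0.9833


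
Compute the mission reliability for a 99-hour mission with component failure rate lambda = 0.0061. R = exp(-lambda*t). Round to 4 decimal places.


lambda = 0.0061
mission_time = 99
lambda * t = 0.0061 * 99 = 0.6039
R = exp(-0.6039)
R = 0.5467

0.5467


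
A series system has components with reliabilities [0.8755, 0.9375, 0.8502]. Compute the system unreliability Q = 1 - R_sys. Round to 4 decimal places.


Components: [0.8755, 0.9375, 0.8502]
After component 1: product = 0.8755
After component 2: product = 0.8208
After component 3: product = 0.6978
R_sys = 0.6978
Q = 1 - 0.6978 = 0.3022

0.3022


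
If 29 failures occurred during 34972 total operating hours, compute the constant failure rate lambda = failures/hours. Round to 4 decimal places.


failures = 29
total_hours = 34972
lambda = 29 / 34972
lambda = 0.0008

0.0008


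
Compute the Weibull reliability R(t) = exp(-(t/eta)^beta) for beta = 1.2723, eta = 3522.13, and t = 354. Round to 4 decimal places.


beta = 1.2723, eta = 3522.13, t = 354
t/eta = 354 / 3522.13 = 0.1005
(t/eta)^beta = 0.1005^1.2723 = 0.0538
R(t) = exp(-0.0538)
R(t) = 0.9477

0.9477


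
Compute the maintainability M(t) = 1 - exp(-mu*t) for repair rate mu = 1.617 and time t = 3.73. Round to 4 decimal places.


mu = 1.617, t = 3.73
mu * t = 1.617 * 3.73 = 6.0314
exp(-6.0314) = 0.0024
M(t) = 1 - 0.0024
M(t) = 0.9976

0.9976


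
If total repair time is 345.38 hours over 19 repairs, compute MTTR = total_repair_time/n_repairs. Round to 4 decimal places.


total_repair_time = 345.38
n_repairs = 19
MTTR = 345.38 / 19
MTTR = 18.1779

18.1779


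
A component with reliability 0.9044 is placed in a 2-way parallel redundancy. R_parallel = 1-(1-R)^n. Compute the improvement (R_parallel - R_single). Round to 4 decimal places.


R_single = 0.9044, n = 2
1 - R_single = 0.0956
(1 - R_single)^n = 0.0956^2 = 0.0091
R_parallel = 1 - 0.0091 = 0.9909
Improvement = 0.9909 - 0.9044
Improvement = 0.0865

0.0865


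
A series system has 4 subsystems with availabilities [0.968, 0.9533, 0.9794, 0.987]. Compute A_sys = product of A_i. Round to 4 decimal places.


Subsystems: [0.968, 0.9533, 0.9794, 0.987]
After subsystem 1 (A=0.968): product = 0.968
After subsystem 2 (A=0.9533): product = 0.9228
After subsystem 3 (A=0.9794): product = 0.9038
After subsystem 4 (A=0.987): product = 0.892
A_sys = 0.892

0.892


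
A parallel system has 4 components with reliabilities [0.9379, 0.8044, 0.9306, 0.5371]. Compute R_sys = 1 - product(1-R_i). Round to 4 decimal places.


Components: [0.9379, 0.8044, 0.9306, 0.5371]
(1 - 0.9379) = 0.0621, running product = 0.0621
(1 - 0.8044) = 0.1956, running product = 0.0121
(1 - 0.9306) = 0.0694, running product = 0.0008
(1 - 0.5371) = 0.4629, running product = 0.0004
Product of (1-R_i) = 0.0004
R_sys = 1 - 0.0004 = 0.9996

0.9996


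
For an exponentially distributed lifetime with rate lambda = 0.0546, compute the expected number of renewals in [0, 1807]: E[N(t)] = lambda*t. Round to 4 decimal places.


lambda = 0.0546
t = 1807
E[N(t)] = lambda * t
E[N(t)] = 0.0546 * 1807
E[N(t)] = 98.6622

98.6622


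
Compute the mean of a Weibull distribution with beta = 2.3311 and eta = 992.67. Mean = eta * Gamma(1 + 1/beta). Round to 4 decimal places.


beta = 2.3311, eta = 992.67
1/beta = 0.429
1 + 1/beta = 1.429
Gamma(1.429) = 0.8861
Mean = 992.67 * 0.8861
Mean = 879.5699

879.5699


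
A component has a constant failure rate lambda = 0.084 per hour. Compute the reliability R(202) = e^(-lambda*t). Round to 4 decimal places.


lambda = 0.084
t = 202
lambda * t = 16.968
R(t) = e^(-16.968)
R(t) = 0.0

0.0


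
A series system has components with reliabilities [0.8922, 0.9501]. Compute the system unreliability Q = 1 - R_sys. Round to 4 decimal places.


Components: [0.8922, 0.9501]
After component 1: product = 0.8922
After component 2: product = 0.8477
R_sys = 0.8477
Q = 1 - 0.8477 = 0.1523

0.1523


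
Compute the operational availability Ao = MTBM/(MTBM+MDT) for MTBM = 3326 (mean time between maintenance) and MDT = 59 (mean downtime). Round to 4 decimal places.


MTBM = 3326
MDT = 59
MTBM + MDT = 3385
Ao = 3326 / 3385
Ao = 0.9826

0.9826


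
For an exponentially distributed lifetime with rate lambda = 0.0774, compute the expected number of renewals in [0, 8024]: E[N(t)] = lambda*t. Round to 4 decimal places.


lambda = 0.0774
t = 8024
E[N(t)] = lambda * t
E[N(t)] = 0.0774 * 8024
E[N(t)] = 621.0576

621.0576


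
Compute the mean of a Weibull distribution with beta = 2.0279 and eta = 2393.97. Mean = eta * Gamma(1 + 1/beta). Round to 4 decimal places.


beta = 2.0279, eta = 2393.97
1/beta = 0.4931
1 + 1/beta = 1.4931
Gamma(1.4931) = 0.886
Mean = 2393.97 * 0.886
Mean = 2121.1152

2121.1152


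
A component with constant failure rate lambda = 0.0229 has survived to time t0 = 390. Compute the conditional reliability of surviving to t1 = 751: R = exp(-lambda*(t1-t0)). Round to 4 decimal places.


lambda = 0.0229
t0 = 390, t1 = 751
t1 - t0 = 361
lambda * (t1-t0) = 0.0229 * 361 = 8.2669
R = exp(-8.2669)
R = 0.0003

0.0003


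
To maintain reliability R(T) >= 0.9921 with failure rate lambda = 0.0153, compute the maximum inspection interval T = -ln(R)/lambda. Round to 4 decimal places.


R_target = 0.9921
lambda = 0.0153
-ln(0.9921) = 0.0079
T = 0.0079 / 0.0153
T = 0.5184

0.5184


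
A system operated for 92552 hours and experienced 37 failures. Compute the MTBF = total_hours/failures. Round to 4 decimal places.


total_hours = 92552
failures = 37
MTBF = 92552 / 37
MTBF = 2501.4054

2501.4054


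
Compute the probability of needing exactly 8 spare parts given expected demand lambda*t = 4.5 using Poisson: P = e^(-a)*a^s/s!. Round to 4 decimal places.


a = 4.5, s = 8
e^(-a) = e^(-4.5) = 0.0111
a^s = 4.5^8 = 168151.2539
s! = 40320
P = 0.0111 * 168151.2539 / 40320
P = 0.0463

0.0463


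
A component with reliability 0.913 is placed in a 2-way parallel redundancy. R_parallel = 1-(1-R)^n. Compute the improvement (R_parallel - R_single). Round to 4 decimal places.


R_single = 0.913, n = 2
1 - R_single = 0.087
(1 - R_single)^n = 0.087^2 = 0.0076
R_parallel = 1 - 0.0076 = 0.9924
Improvement = 0.9924 - 0.913
Improvement = 0.0794

0.0794


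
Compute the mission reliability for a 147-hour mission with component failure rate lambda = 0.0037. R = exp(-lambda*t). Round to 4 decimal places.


lambda = 0.0037
mission_time = 147
lambda * t = 0.0037 * 147 = 0.5439
R = exp(-0.5439)
R = 0.5805

0.5805


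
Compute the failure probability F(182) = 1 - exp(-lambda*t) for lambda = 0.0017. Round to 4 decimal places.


lambda = 0.0017, t = 182
lambda * t = 0.3094
exp(-0.3094) = 0.7339
F(t) = 1 - 0.7339
F(t) = 0.2661

0.2661


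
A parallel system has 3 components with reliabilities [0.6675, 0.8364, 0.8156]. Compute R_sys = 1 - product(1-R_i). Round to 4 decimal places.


Components: [0.6675, 0.8364, 0.8156]
(1 - 0.6675) = 0.3325, running product = 0.3325
(1 - 0.8364) = 0.1636, running product = 0.0544
(1 - 0.8156) = 0.1844, running product = 0.01
Product of (1-R_i) = 0.01
R_sys = 1 - 0.01 = 0.99

0.99


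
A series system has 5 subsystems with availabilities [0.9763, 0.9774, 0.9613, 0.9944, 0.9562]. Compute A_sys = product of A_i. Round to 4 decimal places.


Subsystems: [0.9763, 0.9774, 0.9613, 0.9944, 0.9562]
After subsystem 1 (A=0.9763): product = 0.9763
After subsystem 2 (A=0.9774): product = 0.9542
After subsystem 3 (A=0.9613): product = 0.9173
After subsystem 4 (A=0.9944): product = 0.9122
After subsystem 5 (A=0.9562): product = 0.8722
A_sys = 0.8722

0.8722


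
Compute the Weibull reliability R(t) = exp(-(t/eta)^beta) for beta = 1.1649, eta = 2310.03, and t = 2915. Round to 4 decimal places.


beta = 1.1649, eta = 2310.03, t = 2915
t/eta = 2915 / 2310.03 = 1.2619
(t/eta)^beta = 1.2619^1.1649 = 1.3112
R(t) = exp(-1.3112)
R(t) = 0.2695

0.2695


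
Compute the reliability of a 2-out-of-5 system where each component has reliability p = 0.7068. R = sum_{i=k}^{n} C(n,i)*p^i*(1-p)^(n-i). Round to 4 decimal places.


k = 2, n = 5, p = 0.7068
i=2: C(5,2)=10 * 0.7068^2 * 0.2932^3 = 0.1259
i=3: C(5,3)=10 * 0.7068^3 * 0.2932^2 = 0.3035
i=4: C(5,4)=5 * 0.7068^4 * 0.2932^1 = 0.3659
i=5: C(5,5)=1 * 0.7068^5 * 0.2932^0 = 0.1764
R = sum of terms = 0.9717

0.9717


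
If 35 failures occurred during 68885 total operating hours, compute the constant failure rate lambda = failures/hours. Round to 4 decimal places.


failures = 35
total_hours = 68885
lambda = 35 / 68885
lambda = 0.0005

0.0005


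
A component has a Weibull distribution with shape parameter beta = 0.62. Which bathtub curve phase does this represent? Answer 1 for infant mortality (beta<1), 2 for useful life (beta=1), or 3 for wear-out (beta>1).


beta = 0.62
Compare beta to 1:
beta < 1 => infant mortality (phase 1)
beta = 1 => useful life (phase 2)
beta > 1 => wear-out (phase 3)
Since beta = 0.62, this is infant mortality (decreasing failure rate)
Phase = 1

1


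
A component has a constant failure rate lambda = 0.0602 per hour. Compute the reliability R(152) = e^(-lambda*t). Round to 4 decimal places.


lambda = 0.0602
t = 152
lambda * t = 9.1504
R(t) = e^(-9.1504)
R(t) = 0.0001

0.0001


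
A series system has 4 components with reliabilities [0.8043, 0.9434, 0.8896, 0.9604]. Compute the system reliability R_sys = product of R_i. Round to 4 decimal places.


Components: [0.8043, 0.9434, 0.8896, 0.9604]
After component 1 (R=0.8043): product = 0.8043
After component 2 (R=0.9434): product = 0.7588
After component 3 (R=0.8896): product = 0.675
After component 4 (R=0.9604): product = 0.6483
R_sys = 0.6483

0.6483


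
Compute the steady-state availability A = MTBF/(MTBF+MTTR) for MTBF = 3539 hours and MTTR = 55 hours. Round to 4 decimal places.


MTBF = 3539
MTTR = 55
MTBF + MTTR = 3594
A = 3539 / 3594
A = 0.9847

0.9847


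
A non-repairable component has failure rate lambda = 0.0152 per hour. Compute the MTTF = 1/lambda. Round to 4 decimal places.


lambda = 0.0152
MTTF = 1 / 0.0152
MTTF = 65.7895

65.7895


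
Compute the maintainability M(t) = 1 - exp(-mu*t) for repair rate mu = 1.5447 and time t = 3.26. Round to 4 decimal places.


mu = 1.5447, t = 3.26
mu * t = 1.5447 * 3.26 = 5.0357
exp(-5.0357) = 0.0065
M(t) = 1 - 0.0065
M(t) = 0.9935

0.9935


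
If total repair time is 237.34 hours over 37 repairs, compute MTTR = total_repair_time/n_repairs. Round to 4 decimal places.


total_repair_time = 237.34
n_repairs = 37
MTTR = 237.34 / 37
MTTR = 6.4146

6.4146


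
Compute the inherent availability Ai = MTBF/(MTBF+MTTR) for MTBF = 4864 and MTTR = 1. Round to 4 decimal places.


MTBF = 4864
MTTR = 1
MTBF + MTTR = 4865
Ai = 4864 / 4865
Ai = 0.9998

0.9998


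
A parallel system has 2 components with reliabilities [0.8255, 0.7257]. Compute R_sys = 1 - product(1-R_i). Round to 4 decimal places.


Components: [0.8255, 0.7257]
(1 - 0.8255) = 0.1745, running product = 0.1745
(1 - 0.7257) = 0.2743, running product = 0.0479
Product of (1-R_i) = 0.0479
R_sys = 1 - 0.0479 = 0.9521

0.9521


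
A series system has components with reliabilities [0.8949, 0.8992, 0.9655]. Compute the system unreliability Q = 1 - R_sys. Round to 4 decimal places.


Components: [0.8949, 0.8992, 0.9655]
After component 1: product = 0.8949
After component 2: product = 0.8047
After component 3: product = 0.7769
R_sys = 0.7769
Q = 1 - 0.7769 = 0.2231

0.2231


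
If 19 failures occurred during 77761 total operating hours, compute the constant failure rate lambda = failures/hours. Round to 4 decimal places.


failures = 19
total_hours = 77761
lambda = 19 / 77761
lambda = 0.0002

0.0002


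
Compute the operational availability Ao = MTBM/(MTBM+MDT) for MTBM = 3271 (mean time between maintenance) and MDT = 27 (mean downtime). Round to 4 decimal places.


MTBM = 3271
MDT = 27
MTBM + MDT = 3298
Ao = 3271 / 3298
Ao = 0.9918

0.9918


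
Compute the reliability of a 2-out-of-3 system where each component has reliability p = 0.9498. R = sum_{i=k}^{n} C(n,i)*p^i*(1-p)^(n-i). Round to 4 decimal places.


k = 2, n = 3, p = 0.9498
i=2: C(3,2)=3 * 0.9498^2 * 0.0502^1 = 0.1359
i=3: C(3,3)=1 * 0.9498^3 * 0.0502^0 = 0.8568
R = sum of terms = 0.9927

0.9927


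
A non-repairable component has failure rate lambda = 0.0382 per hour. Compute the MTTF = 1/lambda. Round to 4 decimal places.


lambda = 0.0382
MTTF = 1 / 0.0382
MTTF = 26.178

26.178


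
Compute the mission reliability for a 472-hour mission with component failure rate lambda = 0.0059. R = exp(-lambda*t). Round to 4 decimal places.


lambda = 0.0059
mission_time = 472
lambda * t = 0.0059 * 472 = 2.7848
R = exp(-2.7848)
R = 0.0617

0.0617


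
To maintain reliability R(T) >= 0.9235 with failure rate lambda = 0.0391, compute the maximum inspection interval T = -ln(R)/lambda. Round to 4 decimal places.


R_target = 0.9235
lambda = 0.0391
-ln(0.9235) = 0.0796
T = 0.0796 / 0.0391
T = 2.0354

2.0354


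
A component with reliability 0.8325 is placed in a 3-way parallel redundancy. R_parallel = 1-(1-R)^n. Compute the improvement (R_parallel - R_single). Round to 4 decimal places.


R_single = 0.8325, n = 3
1 - R_single = 0.1675
(1 - R_single)^n = 0.1675^3 = 0.0047
R_parallel = 1 - 0.0047 = 0.9953
Improvement = 0.9953 - 0.8325
Improvement = 0.1628

0.1628


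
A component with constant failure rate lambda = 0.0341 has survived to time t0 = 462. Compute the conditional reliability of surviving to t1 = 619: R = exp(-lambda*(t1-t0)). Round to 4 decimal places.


lambda = 0.0341
t0 = 462, t1 = 619
t1 - t0 = 157
lambda * (t1-t0) = 0.0341 * 157 = 5.3537
R = exp(-5.3537)
R = 0.0047

0.0047


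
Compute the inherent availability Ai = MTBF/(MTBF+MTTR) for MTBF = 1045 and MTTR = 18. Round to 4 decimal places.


MTBF = 1045
MTTR = 18
MTBF + MTTR = 1063
Ai = 1045 / 1063
Ai = 0.9831

0.9831


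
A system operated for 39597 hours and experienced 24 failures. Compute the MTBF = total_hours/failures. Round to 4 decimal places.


total_hours = 39597
failures = 24
MTBF = 39597 / 24
MTBF = 1649.875

1649.875


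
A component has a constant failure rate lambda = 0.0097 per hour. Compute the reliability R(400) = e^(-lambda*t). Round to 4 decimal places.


lambda = 0.0097
t = 400
lambda * t = 3.88
R(t) = e^(-3.88)
R(t) = 0.0207

0.0207


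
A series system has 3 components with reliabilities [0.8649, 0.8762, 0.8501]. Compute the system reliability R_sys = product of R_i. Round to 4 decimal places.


Components: [0.8649, 0.8762, 0.8501]
After component 1 (R=0.8649): product = 0.8649
After component 2 (R=0.8762): product = 0.7578
After component 3 (R=0.8501): product = 0.6442
R_sys = 0.6442

0.6442


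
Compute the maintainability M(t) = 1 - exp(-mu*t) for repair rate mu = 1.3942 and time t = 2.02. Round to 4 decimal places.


mu = 1.3942, t = 2.02
mu * t = 1.3942 * 2.02 = 2.8163
exp(-2.8163) = 0.0598
M(t) = 1 - 0.0598
M(t) = 0.9402

0.9402


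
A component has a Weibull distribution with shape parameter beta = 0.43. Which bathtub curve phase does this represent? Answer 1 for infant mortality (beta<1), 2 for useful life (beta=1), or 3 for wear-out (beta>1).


beta = 0.43
Compare beta to 1:
beta < 1 => infant mortality (phase 1)
beta = 1 => useful life (phase 2)
beta > 1 => wear-out (phase 3)
Since beta = 0.43, this is infant mortality (decreasing failure rate)
Phase = 1

1


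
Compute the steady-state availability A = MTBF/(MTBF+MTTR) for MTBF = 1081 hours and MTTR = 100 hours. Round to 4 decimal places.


MTBF = 1081
MTTR = 100
MTBF + MTTR = 1181
A = 1081 / 1181
A = 0.9153

0.9153


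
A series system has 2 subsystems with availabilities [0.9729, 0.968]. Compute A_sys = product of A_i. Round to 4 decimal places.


Subsystems: [0.9729, 0.968]
After subsystem 1 (A=0.9729): product = 0.9729
After subsystem 2 (A=0.968): product = 0.9418
A_sys = 0.9418

0.9418


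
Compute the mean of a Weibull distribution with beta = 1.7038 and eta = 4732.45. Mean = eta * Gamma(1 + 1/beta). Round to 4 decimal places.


beta = 1.7038, eta = 4732.45
1/beta = 0.5869
1 + 1/beta = 1.5869
Gamma(1.5869) = 0.8921
Mean = 4732.45 * 0.8921
Mean = 4221.8636

4221.8636
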